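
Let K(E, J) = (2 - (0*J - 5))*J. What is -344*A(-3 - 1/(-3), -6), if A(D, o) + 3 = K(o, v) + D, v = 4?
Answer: -23048/3 ≈ -7682.7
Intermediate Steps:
K(E, J) = 7*J (K(E, J) = (2 - (0 - 5))*J = (2 - 1*(-5))*J = (2 + 5)*J = 7*J)
A(D, o) = 25 + D (A(D, o) = -3 + (7*4 + D) = -3 + (28 + D) = 25 + D)
-344*A(-3 - 1/(-3), -6) = -344*(25 + (-3 - 1/(-3))) = -344*(25 + (-3 - 1*(-⅓))) = -344*(25 + (-3 + ⅓)) = -344*(25 - 8/3) = -344*67/3 = -23048/3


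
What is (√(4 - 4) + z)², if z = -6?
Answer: 36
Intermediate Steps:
(√(4 - 4) + z)² = (√(4 - 4) - 6)² = (√0 - 6)² = (0 - 6)² = (-6)² = 36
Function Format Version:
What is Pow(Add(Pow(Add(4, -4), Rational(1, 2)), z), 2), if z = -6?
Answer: 36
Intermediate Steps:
Pow(Add(Pow(Add(4, -4), Rational(1, 2)), z), 2) = Pow(Add(Pow(Add(4, -4), Rational(1, 2)), -6), 2) = Pow(Add(Pow(0, Rational(1, 2)), -6), 2) = Pow(Add(0, -6), 2) = Pow(-6, 2) = 36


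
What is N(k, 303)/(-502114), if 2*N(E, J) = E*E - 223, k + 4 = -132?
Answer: -18273/1004228 ≈ -0.018196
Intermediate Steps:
k = -136 (k = -4 - 132 = -136)
N(E, J) = -223/2 + E²/2 (N(E, J) = (E*E - 223)/2 = (E² - 223)/2 = (-223 + E²)/2 = -223/2 + E²/2)
N(k, 303)/(-502114) = (-223/2 + (½)*(-136)²)/(-502114) = (-223/2 + (½)*18496)*(-1/502114) = (-223/2 + 9248)*(-1/502114) = (18273/2)*(-1/502114) = -18273/1004228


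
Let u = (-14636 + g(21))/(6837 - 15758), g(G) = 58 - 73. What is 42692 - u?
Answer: 380840681/8921 ≈ 42690.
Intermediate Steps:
g(G) = -15
u = 14651/8921 (u = (-14636 - 15)/(6837 - 15758) = -14651/(-8921) = -14651*(-1/8921) = 14651/8921 ≈ 1.6423)
42692 - u = 42692 - 1*14651/8921 = 42692 - 14651/8921 = 380840681/8921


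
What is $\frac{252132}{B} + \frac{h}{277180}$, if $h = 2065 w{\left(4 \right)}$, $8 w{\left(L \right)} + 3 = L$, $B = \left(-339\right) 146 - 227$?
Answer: $- \frac{111796981643}{22050666848} \approx -5.07$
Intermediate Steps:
$B = -49721$ ($B = -49494 - 227 = -49721$)
$w{\left(L \right)} = - \frac{3}{8} + \frac{L}{8}$
$h = \frac{2065}{8}$ ($h = 2065 \left(- \frac{3}{8} + \frac{1}{8} \cdot 4\right) = 2065 \left(- \frac{3}{8} + \frac{1}{2}\right) = 2065 \cdot \frac{1}{8} = \frac{2065}{8} \approx 258.13$)
$\frac{252132}{B} + \frac{h}{277180} = \frac{252132}{-49721} + \frac{2065}{8 \cdot 277180} = 252132 \left(- \frac{1}{49721}\right) + \frac{2065}{8} \cdot \frac{1}{277180} = - \frac{252132}{49721} + \frac{413}{443488} = - \frac{111796981643}{22050666848}$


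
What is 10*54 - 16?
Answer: 524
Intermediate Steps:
10*54 - 16 = 540 - 16 = 524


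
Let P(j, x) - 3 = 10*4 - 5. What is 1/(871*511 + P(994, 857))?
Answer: 1/445119 ≈ 2.2466e-6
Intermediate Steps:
P(j, x) = 38 (P(j, x) = 3 + (10*4 - 5) = 3 + (40 - 5) = 3 + 35 = 38)
1/(871*511 + P(994, 857)) = 1/(871*511 + 38) = 1/(445081 + 38) = 1/445119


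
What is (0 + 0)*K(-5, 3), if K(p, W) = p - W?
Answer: 0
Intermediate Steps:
(0 + 0)*K(-5, 3) = (0 + 0)*(-5 - 1*3) = 0*(-5 - 3) = 0*(-8) = 0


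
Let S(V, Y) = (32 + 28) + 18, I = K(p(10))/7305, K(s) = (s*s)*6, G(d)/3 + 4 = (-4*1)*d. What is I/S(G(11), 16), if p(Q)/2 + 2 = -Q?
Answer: 192/31655 ≈ 0.0060654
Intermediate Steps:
p(Q) = -4 - 2*Q (p(Q) = -4 + 2*(-Q) = -4 - 2*Q)
G(d) = -12 - 12*d (G(d) = -12 + 3*((-4*1)*d) = -12 + 3*(-4*d) = -12 - 12*d)
K(s) = 6*s**2 (K(s) = s**2*6 = 6*s**2)
I = 1152/2435 (I = (6*(-4 - 2*10)**2)/7305 = (6*(-4 - 20)**2)*(1/7305) = (6*(-24)**2)*(1/7305) = (6*576)*(1/7305) = 3456*(1/7305) = 1152/2435 ≈ 0.47310)
S(V, Y) = 78 (S(V, Y) = 60 + 18 = 78)
I/S(G(11), 16) = (1152/2435)/78 = (1152/2435)*(1/78) = 192/31655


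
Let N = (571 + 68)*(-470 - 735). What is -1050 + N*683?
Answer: -525907635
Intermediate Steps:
N = -769995 (N = 639*(-1205) = -769995)
-1050 + N*683 = -1050 - 769995*683 = -1050 - 525906585 = -525907635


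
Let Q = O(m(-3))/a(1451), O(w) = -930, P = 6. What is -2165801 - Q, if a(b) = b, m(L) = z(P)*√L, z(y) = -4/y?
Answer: -3142576321/1451 ≈ -2.1658e+6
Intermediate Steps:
m(L) = -2*√L/3 (m(L) = (-4/6)*√L = (-4*⅙)*√L = -2*√L/3)
Q = -930/1451 ≈ -0.64094
-2165801 - Q = -2165801 - 1*(-930/1451) = -2165801 + 930/1451 = -3142576321/1451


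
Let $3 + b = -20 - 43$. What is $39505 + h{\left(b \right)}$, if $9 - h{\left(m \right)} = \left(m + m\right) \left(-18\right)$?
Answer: $37138$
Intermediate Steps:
$b = -66$ ($b = -3 - 63 = -66$)
$h{\left(m \right)} = 9 + 36 m$ ($h{\left(m \right)} = 9 - \left(m + m\right) \left(-18\right) = 9 - 2 m \left(-18\right) = 9 - - 36 m = 9 + 36 m$)
$39505 + h{\left(b \right)} = 39505 + \left(9 + 36 \left(-66\right)\right) = 39505 + \left(9 - 2376\right) = 39505 - 2367 = 37138$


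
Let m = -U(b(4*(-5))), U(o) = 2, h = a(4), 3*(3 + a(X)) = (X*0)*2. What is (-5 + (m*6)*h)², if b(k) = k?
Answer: 961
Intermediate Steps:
a(X) = -3 (a(X) = -3 + ((X*0)*2)/3 = -3 + (0*2)/3 = -3 + (⅓)*0 = -3 + 0 = -3)
h = -3
m = -2 (m = -1*2 = -2)
(-5 + (m*6)*h)² = (-5 - 2*6*(-3))² = (-5 - 12*(-3))² = (-5 + 36)² = 31² = 961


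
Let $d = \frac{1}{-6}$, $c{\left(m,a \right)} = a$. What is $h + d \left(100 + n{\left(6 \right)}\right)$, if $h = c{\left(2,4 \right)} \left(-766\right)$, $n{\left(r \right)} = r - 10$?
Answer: $-3080$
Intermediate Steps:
$d = - \frac{1}{6} \approx -0.16667$
$n{\left(r \right)} = -10 + r$ ($n{\left(r \right)} = r - 10 = -10 + r$)
$h = -3064$ ($h = 4 \left(-766\right) = -3064$)
$h + d \left(100 + n{\left(6 \right)}\right) = -3064 - \frac{100 + \left(-10 + 6\right)}{6} = -3064 - \frac{100 - 4}{6} = -3064 - 16 = -3080$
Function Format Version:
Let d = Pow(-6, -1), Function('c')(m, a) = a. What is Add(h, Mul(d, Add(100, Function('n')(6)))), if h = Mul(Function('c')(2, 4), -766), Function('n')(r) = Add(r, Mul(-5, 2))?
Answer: -3080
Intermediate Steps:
d = Rational(-1, 6) ≈ -0.16667
Function('n')(r) = Add(-10, r) (Function('n')(r) = Add(r, -10) = Add(-10, r))
h = -3064 (h = Mul(4, -766) = -3064)
Add(h, Mul(d, Add(100, Function('n')(6)))) = Add(-3064, Mul(Rational(-1, 6), Add(100, Add(-10, 6)))) = Add(-3064, Mul(Rational(-1, 6), Add(100, -4))) = Add(-3064, Mul(Rational(-1, 6), 96)) = Add(-3064, -16) = -3080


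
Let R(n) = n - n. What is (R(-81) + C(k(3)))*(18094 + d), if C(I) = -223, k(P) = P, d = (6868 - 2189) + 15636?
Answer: -8565207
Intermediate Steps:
R(n) = 0
d = 20315 (d = 4679 + 15636 = 20315)
(R(-81) + C(k(3)))*(18094 + d) = (0 - 223)*(18094 + 20315) = -223*38409 = -8565207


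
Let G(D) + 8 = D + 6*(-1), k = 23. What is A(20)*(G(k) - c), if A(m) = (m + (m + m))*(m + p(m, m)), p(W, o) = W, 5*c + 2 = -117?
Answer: 78720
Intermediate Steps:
c = -119/5 (c = -⅖ + (⅕)*(-117) = -⅖ - 117/5 = -119/5 ≈ -23.800)
A(m) = 6*m² (A(m) = (m + (m + m))*(m + m) = (m + 2*m)*(2*m) = (3*m)*(2*m) = 6*m²)
G(D) = -14 + D (G(D) = -8 + (D + 6*(-1)) = -8 + (D - 6) = -8 + (-6 + D) = -14 + D)
A(20)*(G(k) - c) = (6*20²)*((-14 + 23) - 1*(-119/5)) = (6*400)*(9 + 119/5) = 2400*(164/5) = 78720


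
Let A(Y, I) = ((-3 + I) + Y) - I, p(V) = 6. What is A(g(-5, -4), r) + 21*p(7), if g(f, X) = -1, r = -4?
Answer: 122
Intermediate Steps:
A(Y, I) = -3 + Y (A(Y, I) = (-3 + I + Y) - I = -3 + Y)
A(g(-5, -4), r) + 21*p(7) = (-3 - 1) + 21*6 = -4 + 126 = 122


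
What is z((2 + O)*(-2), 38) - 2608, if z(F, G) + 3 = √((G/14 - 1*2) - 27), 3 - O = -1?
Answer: -2611 + 2*I*√322/7 ≈ -2611.0 + 5.127*I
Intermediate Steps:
O = 4 (O = 3 - 1*(-1) = 3 + 1 = 4)
z(F, G) = -3 + √(-29 + G/14) (z(F, G) = -3 + √((G/14 - 1*2) - 27) = -3 + √((G*(1/14) - 2) - 27) = -3 + √((G/14 - 2) - 27) = -3 + √((-2 + G/14) - 27) = -3 + √(-29 + G/14))
z((2 + O)*(-2), 38) - 2608 = (-3 + √(-5684 + 14*38)/14) - 2608 = (-3 + √(-5684 + 532)/14) - 2608 = (-3 + √(-5152)/14) - 2608 = (-3 + (4*I*√322)/14) - 2608 = (-3 + 2*I*√322/7) - 2608 = -2611 + 2*I*√322/7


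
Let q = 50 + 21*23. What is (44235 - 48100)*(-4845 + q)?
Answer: 16665880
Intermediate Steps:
q = 533 (q = 50 + 483 = 533)
(44235 - 48100)*(-4845 + q) = (44235 - 48100)*(-4845 + 533) = -3865*(-4312) = 16665880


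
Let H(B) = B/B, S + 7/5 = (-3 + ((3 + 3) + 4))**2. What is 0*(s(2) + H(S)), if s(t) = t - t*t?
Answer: 0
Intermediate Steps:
s(t) = t - t**2
S = 238/5 (S = -7/5 + (-3 + ((3 + 3) + 4))**2 = -7/5 + (-3 + (6 + 4))**2 = -7/5 + (-3 + 10)**2 = -7/5 + 7**2 = -7/5 + 49 = 238/5 ≈ 47.600)
H(B) = 1
0*(s(2) + H(S)) = 0*(2*(1 - 1*2) + 1) = 0*(2*(1 - 2) + 1) = 0*(2*(-1) + 1) = 0*(-2 + 1) = 0*(-1) = 0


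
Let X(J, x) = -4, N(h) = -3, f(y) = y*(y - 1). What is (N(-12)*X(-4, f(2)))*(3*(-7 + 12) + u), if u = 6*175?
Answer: 12780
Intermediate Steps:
f(y) = y*(-1 + y)
u = 1050
(N(-12)*X(-4, f(2)))*(3*(-7 + 12) + u) = (-3*(-4))*(3*(-7 + 12) + 1050) = 12*(3*5 + 1050) = 12*(15 + 1050) = 12*1065 = 12780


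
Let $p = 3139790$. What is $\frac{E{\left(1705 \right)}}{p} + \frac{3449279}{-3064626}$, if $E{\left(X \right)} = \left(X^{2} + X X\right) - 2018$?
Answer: $\frac{3490846334311}{4811141034270} \approx 0.72558$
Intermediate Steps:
$E{\left(X \right)} = -2018 + 2 X^{2}$ ($E{\left(X \right)} = \left(X^{2} + X^{2}\right) - 2018 = 2 X^{2} - 2018 = -2018 + 2 X^{2}$)
$\frac{E{\left(1705 \right)}}{p} + \frac{3449279}{-3064626} = \frac{-2018 + 2 \cdot 1705^{2}}{3139790} + \frac{3449279}{-3064626} = \left(-2018 + 2 \cdot 2907025\right) \frac{1}{3139790} + 3449279 \left(- \frac{1}{3064626}\right) = \left(-2018 + 5814050\right) \frac{1}{3139790} - \frac{3449279}{3064626} = 5812032 \cdot \frac{1}{3139790} - \frac{3449279}{3064626} = \frac{2906016}{1569895} - \frac{3449279}{3064626} = \frac{3490846334311}{4811141034270}$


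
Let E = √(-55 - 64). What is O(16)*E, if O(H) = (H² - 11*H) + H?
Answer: 96*I*√119 ≈ 1047.2*I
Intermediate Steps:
E = I*√119 (E = √(-119) = I*√119 ≈ 10.909*I)
O(H) = H² - 10*H
O(16)*E = (16*(-10 + 16))*(I*√119) = (16*6)*(I*√119) = 96*(I*√119) = 96*I*√119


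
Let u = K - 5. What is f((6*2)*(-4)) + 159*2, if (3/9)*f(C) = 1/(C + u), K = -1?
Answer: 5723/18 ≈ 317.94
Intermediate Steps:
u = -6 (u = -1 - 5 = -6)
f(C) = 3/(-6 + C) (f(C) = 3/(C - 6) = 3/(-6 + C))
f((6*2)*(-4)) + 159*2 = 3/(-6 + (6*2)*(-4)) + 159*2 = 3/(-6 + 12*(-4)) + 318 = 3/(-6 - 48) + 318 = 3/(-54) + 318 = 3*(-1/54) + 318 = -1/18 + 318 = 5723/18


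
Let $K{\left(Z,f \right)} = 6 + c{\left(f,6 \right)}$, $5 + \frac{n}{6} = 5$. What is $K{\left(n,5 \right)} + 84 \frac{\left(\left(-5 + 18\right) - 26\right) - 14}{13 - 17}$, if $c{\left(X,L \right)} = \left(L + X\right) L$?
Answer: $639$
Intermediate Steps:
$n = 0$ ($n = -30 + 6 \cdot 5 = -30 + 30 = 0$)
$c{\left(X,L \right)} = L \left(L + X\right)$
$K{\left(Z,f \right)} = 42 + 6 f$ ($K{\left(Z,f \right)} = 6 + 6 \left(6 + f\right) = 6 + \left(36 + 6 f\right) = 42 + 6 f$)
$K{\left(n,5 \right)} + 84 \frac{\left(\left(-5 + 18\right) - 26\right) - 14}{13 - 17} = \left(42 + 6 \cdot 5\right) + 84 \frac{\left(\left(-5 + 18\right) - 26\right) - 14}{13 - 17} = \left(42 + 30\right) + 84 \frac{\left(13 - 26\right) - 14}{-4} = 72 + 84 \left(-13 - 14\right) \left(- \frac{1}{4}\right) = 72 + 84 \left(\left(-27\right) \left(- \frac{1}{4}\right)\right) = 72 + 84 \cdot \frac{27}{4} = 72 + 567 = 639$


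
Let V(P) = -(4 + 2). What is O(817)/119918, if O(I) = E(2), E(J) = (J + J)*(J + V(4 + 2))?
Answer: -8/59959 ≈ -0.00013342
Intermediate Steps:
V(P) = -6 (V(P) = -1*6 = -6)
E(J) = 2*J*(-6 + J) (E(J) = (J + J)*(J - 6) = (2*J)*(-6 + J) = 2*J*(-6 + J))
O(I) = -16 (O(I) = 2*2*(-6 + 2) = 2*2*(-4) = -16)
O(817)/119918 = -16/119918 = -16*1/119918 = -8/59959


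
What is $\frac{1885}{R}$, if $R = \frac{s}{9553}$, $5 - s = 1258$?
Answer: $- \frac{18007405}{1253} \approx -14371.0$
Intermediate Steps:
$s = -1253$ ($s = 5 - 1258 = -1253$)
$R = - \frac{1253}{9553} \approx -0.13116$
$\frac{1885}{R} = \frac{1885}{- \frac{1253}{9553}} = 1885 \left(- \frac{9553}{1253}\right) = - \frac{18007405}{1253}$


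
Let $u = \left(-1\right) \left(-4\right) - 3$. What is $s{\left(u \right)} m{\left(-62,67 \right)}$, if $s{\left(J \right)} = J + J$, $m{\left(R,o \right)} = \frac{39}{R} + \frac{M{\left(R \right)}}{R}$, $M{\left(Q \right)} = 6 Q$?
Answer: $\frac{333}{31} \approx 10.742$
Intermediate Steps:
$u = 1$ ($u = 4 - 3 = 1$)
$m{\left(R,o \right)} = 6 + \frac{39}{R}$ ($m{\left(R,o \right)} = \frac{39}{R} + \frac{6 R}{R} = \frac{39}{R} + 6 = 6 + \frac{39}{R}$)
$s{\left(J \right)} = 2 J$
$s{\left(u \right)} m{\left(-62,67 \right)} = 2 \cdot 1 \left(6 + \frac{39}{-62}\right) = 2 \left(6 + 39 \left(- \frac{1}{62}\right)\right) = 2 \left(6 - \frac{39}{62}\right) = 2 \cdot \frac{333}{62} = \frac{333}{31}$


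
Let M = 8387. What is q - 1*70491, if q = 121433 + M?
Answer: 59329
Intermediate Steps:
q = 129820 (q = 121433 + 8387 = 129820)
q - 1*70491 = 129820 - 1*70491 = 129820 - 70491 = 59329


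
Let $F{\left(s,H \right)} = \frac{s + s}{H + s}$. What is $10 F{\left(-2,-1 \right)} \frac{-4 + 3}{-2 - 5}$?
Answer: $\frac{40}{21} \approx 1.9048$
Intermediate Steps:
$F{\left(s,H \right)} = \frac{2 s}{H + s}$
$10 F{\left(-2,-1 \right)} \frac{-4 + 3}{-2 - 5} = 10 \cdot 2 \left(-2\right) \frac{1}{-1 - 2} \frac{-4 + 3}{-2 - 5} = 10 \cdot 2 \left(-2\right) \frac{1}{-3} \left(- \frac{1}{-7}\right) = 10 \cdot 2 \left(-2\right) \left(- \frac{1}{3}\right) \left(\left(-1\right) \left(- \frac{1}{7}\right)\right) = 10 \cdot \frac{4}{3} \cdot \frac{1}{7} = \frac{40}{3} \cdot \frac{1}{7} = \frac{40}{21}$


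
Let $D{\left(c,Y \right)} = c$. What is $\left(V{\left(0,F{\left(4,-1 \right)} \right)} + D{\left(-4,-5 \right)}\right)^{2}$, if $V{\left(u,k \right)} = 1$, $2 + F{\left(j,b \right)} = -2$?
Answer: $9$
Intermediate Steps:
$F{\left(j,b \right)} = -4$ ($F{\left(j,b \right)} = -2 - 2 = -4$)
$\left(V{\left(0,F{\left(4,-1 \right)} \right)} + D{\left(-4,-5 \right)}\right)^{2} = \left(1 - 4\right)^{2} = \left(-3\right)^{2} = 9$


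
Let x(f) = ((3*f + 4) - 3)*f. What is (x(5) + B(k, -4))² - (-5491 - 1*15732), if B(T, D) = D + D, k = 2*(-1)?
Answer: 26407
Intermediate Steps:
k = -2
B(T, D) = 2*D
x(f) = f*(1 + 3*f) (x(f) = ((4 + 3*f) - 3)*f = (1 + 3*f)*f = f*(1 + 3*f))
(x(5) + B(k, -4))² - (-5491 - 1*15732) = (5*(1 + 3*5) + 2*(-4))² - (-5491 - 1*15732) = (5*(1 + 15) - 8)² - (-5491 - 15732) = (5*16 - 8)² - 1*(-21223) = (80 - 8)² + 21223 = 72² + 21223 = 5184 + 21223 = 26407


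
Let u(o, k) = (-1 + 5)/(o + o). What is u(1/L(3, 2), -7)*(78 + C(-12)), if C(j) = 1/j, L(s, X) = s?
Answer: 935/2 ≈ 467.50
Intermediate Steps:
u(o, k) = 2/o (u(o, k) = 4/((2*o)) = 4*(1/(2*o)) = 2/o)
u(1/L(3, 2), -7)*(78 + C(-12)) = (2/(1/3))*(78 + 1/(-12)) = (2/(⅓))*(78 - 1/12) = (2*3)*(935/12) = 6*(935/12) = 935/2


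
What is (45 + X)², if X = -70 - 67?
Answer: 8464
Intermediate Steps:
X = -137
(45 + X)² = (45 - 137)² = (-92)² = 8464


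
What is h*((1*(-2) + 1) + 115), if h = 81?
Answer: 9234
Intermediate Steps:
h*((1*(-2) + 1) + 115) = 81*((1*(-2) + 1) + 115) = 81*((-2 + 1) + 115) = 81*(-1 + 115) = 81*114 = 9234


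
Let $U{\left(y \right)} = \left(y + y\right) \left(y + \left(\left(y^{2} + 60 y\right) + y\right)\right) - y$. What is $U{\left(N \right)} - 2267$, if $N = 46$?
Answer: $454743$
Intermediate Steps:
$U{\left(y \right)} = - y + 2 y \left(y^{2} + 62 y\right)$ ($U{\left(y \right)} = 2 y \left(y + \left(y^{2} + 61 y\right)\right) - y = 2 y \left(y^{2} + 62 y\right) - y = - y + 2 y \left(y^{2} + 62 y\right)$)
$U{\left(N \right)} - 2267 = 46 \left(-1 + 2 \cdot 46^{2} + 124 \cdot 46\right) - 2267 = 46 \left(-1 + 2 \cdot 2116 + 5704\right) - 2267 = 46 \left(-1 + 4232 + 5704\right) - 2267 = 46 \cdot 9935 - 2267 = 457010 - 2267 = 454743$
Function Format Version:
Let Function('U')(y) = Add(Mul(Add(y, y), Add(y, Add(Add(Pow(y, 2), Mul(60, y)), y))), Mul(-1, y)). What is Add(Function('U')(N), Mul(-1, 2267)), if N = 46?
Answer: 454743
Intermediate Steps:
Function('U')(y) = Add(Mul(-1, y), Mul(2, y, Add(Pow(y, 2), Mul(62, y)))) (Function('U')(y) = Add(Mul(Mul(2, y), Add(y, Add(Pow(y, 2), Mul(61, y)))), Mul(-1, y)) = Add(Mul(Mul(2, y), Add(Pow(y, 2), Mul(62, y))), Mul(-1, y)) = Add(Mul(2, y, Add(Pow(y, 2), Mul(62, y))), Mul(-1, y)) = Add(Mul(-1, y), Mul(2, y, Add(Pow(y, 2), Mul(62, y)))))
Add(Function('U')(N), Mul(-1, 2267)) = Add(Mul(46, Add(-1, Mul(2, Pow(46, 2)), Mul(124, 46))), Mul(-1, 2267)) = Add(Mul(46, Add(-1, Mul(2, 2116), 5704)), -2267) = Add(Mul(46, Add(-1, 4232, 5704)), -2267) = Add(Mul(46, 9935), -2267) = Add(457010, -2267) = 454743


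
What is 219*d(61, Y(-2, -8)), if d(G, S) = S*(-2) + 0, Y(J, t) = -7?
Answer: 3066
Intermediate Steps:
d(G, S) = -2*S (d(G, S) = -2*S + 0 = -2*S)
219*d(61, Y(-2, -8)) = 219*(-2*(-7)) = 219*14 = 3066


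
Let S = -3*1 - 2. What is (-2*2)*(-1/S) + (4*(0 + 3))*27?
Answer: 1616/5 ≈ 323.20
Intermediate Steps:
S = -5 (S = -3 - 2 = -5)
(-2*2)*(-1/S) + (4*(0 + 3))*27 = (-2*2)*(-1/(-5)) + (4*(0 + 3))*27 = -(-4)*(-1)/5 + (4*3)*27 = -4*⅕ + 12*27 = -⅘ + 324 = 1616/5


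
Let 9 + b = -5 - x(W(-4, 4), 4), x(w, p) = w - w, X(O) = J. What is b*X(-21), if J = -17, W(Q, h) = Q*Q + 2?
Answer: 238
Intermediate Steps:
W(Q, h) = 2 + Q² (W(Q, h) = Q² + 2 = 2 + Q²)
X(O) = -17
x(w, p) = 0
b = -14 (b = -9 + (-5 - 1*0) = -9 + (-5 + 0) = -9 - 5 = -14)
b*X(-21) = -14*(-17) = 238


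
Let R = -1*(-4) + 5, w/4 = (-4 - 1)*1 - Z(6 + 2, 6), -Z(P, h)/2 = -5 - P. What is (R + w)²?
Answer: 13225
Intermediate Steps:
Z(P, h) = 10 + 2*P (Z(P, h) = -2*(-5 - P) = 10 + 2*P)
w = -124 (w = 4*((-4 - 1)*1 - (10 + 2*(6 + 2))) = 4*(-5*1 - (10 + 2*8)) = 4*(-5 - (10 + 16)) = 4*(-5 - 1*26) = 4*(-5 - 26) = 4*(-31) = -124)
R = 9 (R = 4 + 5 = 9)
(R + w)² = (9 - 124)² = (-115)² = 13225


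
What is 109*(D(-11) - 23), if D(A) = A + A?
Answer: -4905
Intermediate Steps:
D(A) = 2*A
109*(D(-11) - 23) = 109*(2*(-11) - 23) = 109*(-22 - 23) = 109*(-45) = -4905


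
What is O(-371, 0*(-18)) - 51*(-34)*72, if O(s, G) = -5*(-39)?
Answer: 125043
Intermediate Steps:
O(s, G) = 195
O(-371, 0*(-18)) - 51*(-34)*72 = 195 - 51*(-34)*72 = 195 + 1734*72 = 195 + 124848 = 125043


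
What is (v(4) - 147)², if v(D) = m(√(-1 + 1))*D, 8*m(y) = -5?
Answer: 89401/4 ≈ 22350.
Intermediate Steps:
m(y) = -5/8 (m(y) = (⅛)*(-5) = -5/8)
v(D) = -5*D/8
(v(4) - 147)² = (-5/8*4 - 147)² = (-5/2 - 147)² = (-299/2)² = 89401/4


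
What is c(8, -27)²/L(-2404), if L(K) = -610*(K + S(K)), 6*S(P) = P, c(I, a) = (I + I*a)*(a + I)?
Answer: 11713728/1283135 ≈ 9.1290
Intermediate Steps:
c(I, a) = (I + a)*(I + I*a) (c(I, a) = (I + I*a)*(I + a) = (I + a)*(I + I*a))
S(P) = P/6
L(K) = -2135*K/3 (L(K) = -610*(K + K/6) = -2135*K/3)
c(8, -27)²/L(-2404) = (8*(8 - 27 + (-27)² + 8*(-27)))²/((-2135/3*(-2404))) = (8*(8 - 27 + 729 - 216))²/(5132540/3) = (8*494)²*(3/5132540) = 3952²*(3/5132540) = 15618304*(3/5132540) = 11713728/1283135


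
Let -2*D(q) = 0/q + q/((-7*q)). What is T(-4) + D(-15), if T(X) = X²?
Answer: 225/14 ≈ 16.071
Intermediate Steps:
D(q) = 1/14 (D(q) = -(0/q + q/((-7*q)))/2 = -(0 + q*(-1/(7*q)))/2 = -(0 - ⅐)/2 = -½*(-⅐) = 1/14)
T(-4) + D(-15) = (-4)² + 1/14 = 16 + 1/14 = 225/14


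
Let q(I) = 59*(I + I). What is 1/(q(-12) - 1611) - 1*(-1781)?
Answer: 5391086/3027 ≈ 1781.0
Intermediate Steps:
q(I) = 118*I (q(I) = 59*(2*I) = 118*I)
1/(q(-12) - 1611) - 1*(-1781) = 1/(118*(-12) - 1611) - 1*(-1781) = 1/(-1416 - 1611) + 1781 = 1/(-3027) + 1781 = -1/3027 + 1781 = 5391086/3027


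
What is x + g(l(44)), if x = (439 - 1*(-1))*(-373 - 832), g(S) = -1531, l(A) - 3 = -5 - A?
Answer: -531731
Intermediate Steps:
l(A) = -2 - A (l(A) = 3 + (-5 - A) = -2 - A)
x = -530200 (x = (439 + 1)*(-1205) = 440*(-1205) = -530200)
x + g(l(44)) = -530200 - 1531 = -531731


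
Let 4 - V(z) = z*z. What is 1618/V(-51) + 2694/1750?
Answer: 297487/324625 ≈ 0.91640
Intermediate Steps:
V(z) = 4 - z² (V(z) = 4 - z*z = 4 - z²)
1618/V(-51) + 2694/1750 = 1618/(4 - 1*(-51)²) + 2694/1750 = 1618/(4 - 1*2601) + 2694*(1/1750) = 1618/(4 - 2601) + 1347/875 = 1618/(-2597) + 1347/875 = 1618*(-1/2597) + 1347/875 = -1618/2597 + 1347/875 = 297487/324625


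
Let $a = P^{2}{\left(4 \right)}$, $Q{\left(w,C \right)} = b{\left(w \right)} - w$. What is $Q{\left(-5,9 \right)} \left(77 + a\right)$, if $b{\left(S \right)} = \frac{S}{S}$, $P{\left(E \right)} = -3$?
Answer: $516$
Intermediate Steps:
$b{\left(S \right)} = 1$
$Q{\left(w,C \right)} = 1 - w$
$a = 9$ ($a = \left(-3\right)^{2} = 9$)
$Q{\left(-5,9 \right)} \left(77 + a\right) = \left(1 - -5\right) \left(77 + 9\right) = \left(1 + 5\right) 86 = 6 \cdot 86 = 516$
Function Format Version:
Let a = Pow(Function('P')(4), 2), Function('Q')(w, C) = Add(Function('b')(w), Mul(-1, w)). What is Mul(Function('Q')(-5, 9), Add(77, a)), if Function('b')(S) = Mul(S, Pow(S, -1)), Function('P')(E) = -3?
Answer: 516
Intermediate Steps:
Function('b')(S) = 1
Function('Q')(w, C) = Add(1, Mul(-1, w))
a = 9 (a = Pow(-3, 2) = 9)
Mul(Function('Q')(-5, 9), Add(77, a)) = Mul(Add(1, Mul(-1, -5)), Add(77, 9)) = Mul(Add(1, 5), 86) = Mul(6, 86) = 516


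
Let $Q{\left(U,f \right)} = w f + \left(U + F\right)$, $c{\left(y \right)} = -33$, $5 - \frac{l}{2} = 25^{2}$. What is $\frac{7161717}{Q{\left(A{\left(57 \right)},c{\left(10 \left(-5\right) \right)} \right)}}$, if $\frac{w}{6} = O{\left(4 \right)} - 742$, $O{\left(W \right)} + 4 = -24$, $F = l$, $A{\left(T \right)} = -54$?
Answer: $\frac{7161717}{151166} \approx 47.377$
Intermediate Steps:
$l = -1240$ ($l = 10 - 2 \cdot 25^{2} = 10 - 1250 = -1240$)
$F = -1240$
$O{\left(W \right)} = -28$ ($O{\left(W \right)} = -4 - 24 = -28$)
$w = -4620$ ($w = 6 \left(-28 - 742\right) = 6 \left(-770\right) = -4620$)
$Q{\left(U,f \right)} = -1240 + U - 4620 f$ ($Q{\left(U,f \right)} = - 4620 f + \left(U - 1240\right) = - 4620 f + \left(-1240 + U\right) = -1240 + U - 4620 f$)
$\frac{7161717}{Q{\left(A{\left(57 \right)},c{\left(10 \left(-5\right) \right)} \right)}} = \frac{7161717}{-1240 - 54 - -152460} = \frac{7161717}{-1240 - 54 + 152460} = \frac{7161717}{151166}$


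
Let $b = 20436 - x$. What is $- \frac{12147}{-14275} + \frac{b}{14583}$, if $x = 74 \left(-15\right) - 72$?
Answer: $\frac{161912217}{69390775} \approx 2.3333$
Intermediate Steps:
$x = -1182$ ($x = -1110 - 72 = -1182$)
$b = 21618$ ($b = 20436 - -1182 = 20436 + 1182 = 21618$)
$- \frac{12147}{-14275} + \frac{b}{14583} = - \frac{12147}{-14275} + \frac{21618}{14583} = \left(-12147\right) \left(- \frac{1}{14275}\right) + 21618 \cdot \frac{1}{14583} = \frac{12147}{14275} + \frac{7206}{4861} = \frac{161912217}{69390775}$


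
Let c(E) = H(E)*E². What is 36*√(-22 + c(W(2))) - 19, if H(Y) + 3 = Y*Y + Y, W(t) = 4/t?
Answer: -19 + 36*I*√10 ≈ -19.0 + 113.84*I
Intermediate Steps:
H(Y) = -3 + Y + Y² (H(Y) = -3 + (Y*Y + Y) = -3 + (Y² + Y) = -3 + (Y + Y²) = -3 + Y + Y²)
c(E) = E²*(-3 + E + E²) (c(E) = (-3 + E + E²)*E² = E²*(-3 + E + E²))
36*√(-22 + c(W(2))) - 19 = 36*√(-22 + (4/2)²*(-3 + 4/2 + (4/2)²)) - 19 = 36*√(-22 + (4*(½))²*(-3 + 4*(½) + (4*(½))²)) - 19 = 36*√(-22 + 2²*(-3 + 2 + 2²)) - 19 = 36*√(-22 + 4*(-3 + 2 + 4)) - 19 = 36*√(-22 + 4*3) - 19 = 36*√(-22 + 12) - 19 = 36*√(-10) - 19 = 36*(I*√10) - 19 = 36*I*√10 - 19 = -19 + 36*I*√10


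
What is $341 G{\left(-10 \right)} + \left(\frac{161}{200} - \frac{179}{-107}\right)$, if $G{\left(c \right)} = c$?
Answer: $- \frac{72920973}{21400} \approx -3407.5$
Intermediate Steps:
$341 G{\left(-10 \right)} + \left(\frac{161}{200} - \frac{179}{-107}\right) = 341 \left(-10\right) + \left(\frac{161}{200} - \frac{179}{-107}\right) = -3410 + \left(161 \cdot \frac{1}{200} - - \frac{179}{107}\right) = -3410 + \left(\frac{161}{200} + \frac{179}{107}\right) = -3410 + \frac{53027}{21400} = - \frac{72920973}{21400}$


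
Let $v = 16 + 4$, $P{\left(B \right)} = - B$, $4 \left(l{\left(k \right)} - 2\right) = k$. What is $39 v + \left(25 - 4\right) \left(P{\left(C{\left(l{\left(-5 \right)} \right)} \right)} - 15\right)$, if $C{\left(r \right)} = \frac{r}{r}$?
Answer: $444$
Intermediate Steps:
$l{\left(k \right)} = 2 + \frac{k}{4}$
$C{\left(r \right)} = 1$
$v = 20$
$39 v + \left(25 - 4\right) \left(P{\left(C{\left(l{\left(-5 \right)} \right)} \right)} - 15\right) = 39 \cdot 20 + \left(25 - 4\right) \left(\left(-1\right) 1 - 15\right) = 780 + 21 \left(-1 - 15\right) = 780 + 21 \left(-16\right) = 780 - 336 = 444$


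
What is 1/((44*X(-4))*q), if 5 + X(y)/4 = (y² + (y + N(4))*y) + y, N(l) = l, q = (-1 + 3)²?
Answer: 1/4928 ≈ 0.00020292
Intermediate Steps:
q = 4 (q = 2² = 4)
X(y) = -20 + 4*y + 4*y² + 4*y*(4 + y) (X(y) = -20 + 4*((y² + (y + 4)*y) + y) = -20 + 4*((y² + (4 + y)*y) + y) = -20 + 4*((y² + y*(4 + y)) + y) = -20 + 4*(y + y² + y*(4 + y)) = -20 + (4*y + 4*y² + 4*y*(4 + y)) = -20 + 4*y + 4*y² + 4*y*(4 + y))
1/((44*X(-4))*q) = 1/((44*(-20 + 8*(-4)² + 20*(-4)))*4) = 1/((44*(-20 + 8*16 - 80))*4) = 1/((44*(-20 + 128 - 80))*4) = 1/((44*28)*4) = 1/(1232*4) = 1/4928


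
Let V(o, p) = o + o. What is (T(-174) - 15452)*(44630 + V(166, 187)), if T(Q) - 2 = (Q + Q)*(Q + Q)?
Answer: 4750415148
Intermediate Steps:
T(Q) = 2 + 4*Q**2 (T(Q) = 2 + (Q + Q)*(Q + Q) = 2 + (2*Q)*(2*Q) = 2 + 4*Q**2)
V(o, p) = 2*o
(T(-174) - 15452)*(44630 + V(166, 187)) = ((2 + 4*(-174)**2) - 15452)*(44630 + 2*166) = ((2 + 4*30276) - 15452)*(44630 + 332) = ((2 + 121104) - 15452)*44962 = (121106 - 15452)*44962 = 105654*44962 = 4750415148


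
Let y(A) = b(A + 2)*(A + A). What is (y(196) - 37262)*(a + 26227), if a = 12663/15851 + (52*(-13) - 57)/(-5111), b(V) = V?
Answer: 85745898604160142/81014461 ≈ 1.0584e+9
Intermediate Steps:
a = 76339376/81014461 (a = 12663*(1/15851) + (-676 - 57)*(-1/5111) = 12663/15851 - 733*(-1/5111) = 12663/15851 + 733/5111 = 76339376/81014461 ≈ 0.94229)
y(A) = 2*A*(2 + A) (y(A) = (A + 2)*(A + A) = (2 + A)*(2*A) = 2*A*(2 + A))
(y(196) - 37262)*(a + 26227) = (2*196*(2 + 196) - 37262)*(76339376/81014461 + 26227) = (2*196*198 - 37262)*(2124842608023/81014461) = (77616 - 37262)*(2124842608023/81014461) = 40354*(2124842608023/81014461) = 85745898604160142/81014461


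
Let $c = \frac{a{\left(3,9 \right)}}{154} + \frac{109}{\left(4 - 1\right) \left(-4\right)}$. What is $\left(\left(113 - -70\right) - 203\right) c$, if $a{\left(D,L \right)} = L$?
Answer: $\frac{41695}{231} \approx 180.5$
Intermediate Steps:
$c = - \frac{8339}{924}$ ($c = \frac{9}{154} + \frac{109}{\left(4 - 1\right) \left(-4\right)} = 9 \cdot \frac{1}{154} + \frac{109}{3 \left(-4\right)} = \frac{9}{154} + \frac{109}{-12} = \frac{9}{154} + 109 \left(- \frac{1}{12}\right) = \frac{9}{154} - \frac{109}{12} = - \frac{8339}{924} \approx -9.0249$)
$\left(\left(113 - -70\right) - 203\right) c = \left(\left(113 - -70\right) - 203\right) \left(- \frac{8339}{924}\right) = \left(\left(113 + 70\right) - 203\right) \left(- \frac{8339}{924}\right) = \left(183 - 203\right) \left(- \frac{8339}{924}\right) = \left(-20\right) \left(- \frac{8339}{924}\right) = \frac{41695}{231}$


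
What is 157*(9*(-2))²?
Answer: 50868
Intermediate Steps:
157*(9*(-2))² = 157*(-18)² = 157*324 = 50868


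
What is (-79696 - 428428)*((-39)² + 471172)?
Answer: -240186657932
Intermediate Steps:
(-79696 - 428428)*((-39)² + 471172) = -508124*(1521 + 471172) = -508124*472693 = -240186657932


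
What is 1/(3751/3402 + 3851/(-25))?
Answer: -85050/13007327 ≈ -0.0065386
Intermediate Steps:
1/(3751/3402 + 3851/(-25)) = 1/(3751*(1/3402) + 3851*(-1/25)) = 1/(3751/3402 - 3851/25) = 1/(-13007327/85050) = -85050/13007327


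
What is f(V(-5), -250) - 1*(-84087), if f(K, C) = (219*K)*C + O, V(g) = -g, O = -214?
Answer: -189877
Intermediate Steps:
f(K, C) = -214 + 219*C*K (f(K, C) = (219*K)*C - 214 = 219*C*K - 214 = -214 + 219*C*K)
f(V(-5), -250) - 1*(-84087) = (-214 + 219*(-250)*(-1*(-5))) - 1*(-84087) = (-214 + 219*(-250)*5) + 84087 = (-214 - 273750) + 84087 = -273964 + 84087 = -189877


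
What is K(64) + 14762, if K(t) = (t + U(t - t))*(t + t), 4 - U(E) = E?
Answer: 23466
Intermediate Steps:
U(E) = 4 - E
K(t) = 2*t*(4 + t) (K(t) = (t + (4 - (t - t)))*(t + t) = (t + (4 - 1*0))*(2*t) = (t + (4 + 0))*(2*t) = (t + 4)*(2*t) = (4 + t)*(2*t) = 2*t*(4 + t))
K(64) + 14762 = 2*64*(4 + 64) + 14762 = 2*64*68 + 14762 = 8704 + 14762 = 23466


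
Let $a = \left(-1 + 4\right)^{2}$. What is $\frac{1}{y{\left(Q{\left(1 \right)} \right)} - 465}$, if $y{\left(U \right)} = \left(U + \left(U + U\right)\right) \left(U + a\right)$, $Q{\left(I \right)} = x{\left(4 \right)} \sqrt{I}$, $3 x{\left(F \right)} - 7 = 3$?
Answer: $- \frac{3}{1025} \approx -0.0029268$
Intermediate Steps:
$x{\left(F \right)} = \frac{10}{3}$ ($x{\left(F \right)} = \frac{7}{3} + \frac{1}{3} \cdot 3 = \frac{7}{3} + 1 = \frac{10}{3}$)
$Q{\left(I \right)} = \frac{10 \sqrt{I}}{3}$
$a = 9$ ($a = 3^{2} = 9$)
$y{\left(U \right)} = 3 U \left(9 + U\right)$ ($y{\left(U \right)} = \left(U + \left(U + U\right)\right) \left(U + 9\right) = \left(U + 2 U\right) \left(9 + U\right) = 3 U \left(9 + U\right)$)
$\frac{1}{y{\left(Q{\left(1 \right)} \right)} - 465} = \frac{1}{3 \frac{10 \sqrt{1}}{3} \left(9 + \frac{10 \sqrt{1}}{3}\right) - 465} = \frac{1}{3 \cdot \frac{10}{3} \cdot 1 \left(9 + \frac{10}{3} \cdot 1\right) - 465} = \frac{1}{3 \cdot \frac{10}{3} \left(9 + \frac{10}{3}\right) - 465} = \frac{1}{3 \cdot \frac{10}{3} \cdot \frac{37}{3} - 465} = \frac{1}{\frac{370}{3} - 465} = \frac{1}{- \frac{1025}{3}} = - \frac{3}{1025}$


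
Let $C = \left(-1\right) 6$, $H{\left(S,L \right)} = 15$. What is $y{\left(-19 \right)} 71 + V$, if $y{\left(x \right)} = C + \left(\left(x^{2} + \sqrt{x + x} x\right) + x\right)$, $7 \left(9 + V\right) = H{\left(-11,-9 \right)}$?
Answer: $\frac{166944}{7} - 1349 i \sqrt{38} \approx 23849.0 - 8315.8 i$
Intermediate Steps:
$V = - \frac{48}{7}$ ($V = -9 + \frac{1}{7} \cdot 15 = -9 + \frac{15}{7} = - \frac{48}{7} \approx -6.8571$)
$C = -6$
$y{\left(x \right)} = -6 + x + x^{2} + \sqrt{2} x^{\frac{3}{2}}$ ($y{\left(x \right)} = -6 + \left(\left(x^{2} + \sqrt{x + x} x\right) + x\right) = -6 + \left(\left(x^{2} + \sqrt{2 x} x\right) + x\right) = -6 + \left(\left(x^{2} + \sqrt{2} \sqrt{x} x\right) + x\right) = -6 + \left(\left(x^{2} + \sqrt{2} x^{\frac{3}{2}}\right) + x\right) = -6 + \left(x + x^{2} + \sqrt{2} x^{\frac{3}{2}}\right) = -6 + x + x^{2} + \sqrt{2} x^{\frac{3}{2}}$)
$y{\left(-19 \right)} 71 + V = \left(-6 - 19 + \left(-19\right)^{2} + \sqrt{2} \left(-19\right)^{\frac{3}{2}}\right) 71 - \frac{48}{7} = \left(-6 - 19 + 361 + \sqrt{2} \left(- 19 i \sqrt{19}\right)\right) 71 - \frac{48}{7} = \left(-6 - 19 + 361 - 19 i \sqrt{38}\right) 71 - \frac{48}{7} = \left(336 - 19 i \sqrt{38}\right) 71 - \frac{48}{7} = \left(23856 - 1349 i \sqrt{38}\right) - \frac{48}{7} = \frac{166944}{7} - 1349 i \sqrt{38}$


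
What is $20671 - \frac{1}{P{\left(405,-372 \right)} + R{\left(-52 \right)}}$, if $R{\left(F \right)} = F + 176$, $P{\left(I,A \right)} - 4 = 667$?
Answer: $\frac{16433444}{795} \approx 20671.0$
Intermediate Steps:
$P{\left(I,A \right)} = 671$ ($P{\left(I,A \right)} = 4 + 667 = 671$)
$R{\left(F \right)} = 176 + F$
$20671 - \frac{1}{P{\left(405,-372 \right)} + R{\left(-52 \right)}} = 20671 - \frac{1}{671 + \left(176 - 52\right)} = 20671 - \frac{1}{671 + 124} = 20671 - \frac{1}{795} = \frac{16433444}{795}$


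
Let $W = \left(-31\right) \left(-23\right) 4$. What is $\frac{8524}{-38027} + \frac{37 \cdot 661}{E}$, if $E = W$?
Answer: $\frac{905715891}{108453004} \approx 8.3512$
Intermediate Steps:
$W = 2852$ ($W = 713 \cdot 4 = 2852$)
$E = 2852$
$\frac{8524}{-38027} + \frac{37 \cdot 661}{E} = \frac{8524}{-38027} + \frac{37 \cdot 661}{2852} = 8524 \left(- \frac{1}{38027}\right) + 24457 \cdot \frac{1}{2852} = - \frac{8524}{38027} + \frac{24457}{2852} = \frac{905715891}{108453004}$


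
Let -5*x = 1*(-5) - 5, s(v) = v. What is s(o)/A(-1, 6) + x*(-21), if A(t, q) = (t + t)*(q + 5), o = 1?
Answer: -925/22 ≈ -42.045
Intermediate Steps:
A(t, q) = 2*t*(5 + q) (A(t, q) = (2*t)*(5 + q) = 2*t*(5 + q))
x = 2 (x = -(1*(-5) - 5)/5 = -(-5 - 5)/5 = -⅕*(-10) = 2)
s(o)/A(-1, 6) + x*(-21) = 1/(2*(-1)*(5 + 6)) + 2*(-21) = 1/(2*(-1)*11) - 42 = 1/(-22) - 42 = 1*(-1/22) - 42 = -1/22 - 42 = -925/22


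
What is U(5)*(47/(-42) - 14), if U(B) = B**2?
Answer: -15875/42 ≈ -377.98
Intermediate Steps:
U(5)*(47/(-42) - 14) = 5**2*(47/(-42) - 14) = 25*(47*(-1/42) - 14) = 25*(-47/42 - 14) = 25*(-635/42) = -15875/42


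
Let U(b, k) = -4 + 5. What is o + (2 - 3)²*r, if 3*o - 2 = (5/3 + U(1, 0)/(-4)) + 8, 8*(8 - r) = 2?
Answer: 104/9 ≈ 11.556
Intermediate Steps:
r = 31/4 (r = 8 - ⅛*2 = 8 - ¼ = 31/4 ≈ 7.7500)
U(b, k) = 1
o = 137/36 (o = ⅔ + ((5/3 + 1/(-4)) + 8)/3 = ⅔ + ((5*(⅓) + 1*(-¼)) + 8)/3 = ⅔ + ((5/3 - ¼) + 8)/3 = ⅔ + (17/12 + 8)/3 = ⅔ + (⅓)*(113/12) = ⅔ + 113/36 = 137/36 ≈ 3.8056)
o + (2 - 3)²*r = 137/36 + (2 - 3)²*(31/4) = 137/36 + (-1)²*(31/4) = 137/36 + 1*(31/4) = 137/36 + 31/4 = 104/9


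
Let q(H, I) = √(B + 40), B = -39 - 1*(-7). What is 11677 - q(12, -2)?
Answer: 11677 - 2*√2 ≈ 11674.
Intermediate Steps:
B = -32 (B = -39 + 7 = -32)
q(H, I) = 2*√2 (q(H, I) = √(-32 + 40) = √8 = 2*√2)
11677 - q(12, -2) = 11677 - 2*√2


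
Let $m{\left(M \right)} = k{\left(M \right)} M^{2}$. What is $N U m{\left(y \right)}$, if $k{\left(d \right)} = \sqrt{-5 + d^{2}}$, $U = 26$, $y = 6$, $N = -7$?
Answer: $- 6552 \sqrt{31} \approx -36480.0$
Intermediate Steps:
$m{\left(M \right)} = M^{2} \sqrt{-5 + M^{2}}$ ($m{\left(M \right)} = \sqrt{-5 + M^{2}} M^{2} = M^{2} \sqrt{-5 + M^{2}}$)
$N U m{\left(y \right)} = \left(-7\right) 26 \cdot 6^{2} \sqrt{-5 + 6^{2}} = - 182 \cdot 36 \sqrt{-5 + 36} = - 182 \cdot 36 \sqrt{31} = - 6552 \sqrt{31}$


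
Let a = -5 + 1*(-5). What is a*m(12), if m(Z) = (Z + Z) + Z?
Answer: -360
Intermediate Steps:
a = -10 (a = -5 - 5 = -10)
m(Z) = 3*Z (m(Z) = 2*Z + Z = 3*Z)
a*m(12) = -30*12 = -10*36 = -360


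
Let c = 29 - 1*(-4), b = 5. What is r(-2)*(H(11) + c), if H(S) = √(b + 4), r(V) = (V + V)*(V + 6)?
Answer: -576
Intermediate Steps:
r(V) = 2*V*(6 + V) (r(V) = (2*V)*(6 + V) = 2*V*(6 + V))
c = 33 (c = 29 + 4 = 33)
H(S) = 3 (H(S) = √(5 + 4) = √9 = 3)
r(-2)*(H(11) + c) = (2*(-2)*(6 - 2))*(3 + 33) = (2*(-2)*4)*36 = -16*36 = -576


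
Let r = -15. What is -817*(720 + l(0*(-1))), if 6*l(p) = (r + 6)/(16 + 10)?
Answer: -30586029/52 ≈ -5.8819e+5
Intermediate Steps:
l(p) = -3/52 (l(p) = ((-15 + 6)/(16 + 10))/6 = (-9/26)/6 = (-9*1/26)/6 = (⅙)*(-9/26) = -3/52)
-817*(720 + l(0*(-1))) = -817*(720 - 3/52) = -817*37437/52 = -30586029/52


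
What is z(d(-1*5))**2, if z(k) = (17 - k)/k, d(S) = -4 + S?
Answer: 676/81 ≈ 8.3457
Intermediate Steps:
z(k) = (17 - k)/k
z(d(-1*5))**2 = ((17 - (-4 - 1*5))/(-4 - 1*5))**2 = ((17 - (-4 - 5))/(-4 - 5))**2 = ((17 - 1*(-9))/(-9))**2 = (-(17 + 9)/9)**2 = (-1/9*26)**2 = (-26/9)**2 = 676/81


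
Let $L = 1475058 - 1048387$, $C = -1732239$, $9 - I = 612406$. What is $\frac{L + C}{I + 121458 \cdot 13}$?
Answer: $- \frac{1305568}{966557} \approx -1.3507$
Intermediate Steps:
$I = -612397$ ($I = 9 - 612406 = -612397$)
$L = 426671$
$\frac{L + C}{I + 121458 \cdot 13} = \frac{426671 - 1732239}{-612397 + 121458 \cdot 13} = - \frac{1305568}{-612397 + 1578954} = - \frac{1305568}{966557}$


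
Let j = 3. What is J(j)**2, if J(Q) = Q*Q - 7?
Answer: 4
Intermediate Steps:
J(Q) = -7 + Q**2 (J(Q) = Q**2 - 7 = -7 + Q**2)
J(j)**2 = (-7 + 3**2)**2 = (-7 + 9)**2 = 2**2 = 4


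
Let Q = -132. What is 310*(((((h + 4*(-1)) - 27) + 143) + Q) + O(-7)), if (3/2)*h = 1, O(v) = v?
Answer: -24490/3 ≈ -8163.3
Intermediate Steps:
h = ⅔ (h = (⅔)*1 = ⅔ ≈ 0.66667)
310*(((((h + 4*(-1)) - 27) + 143) + Q) + O(-7)) = 310*(((((⅔ + 4*(-1)) - 27) + 143) - 132) - 7) = 310*(((((⅔ - 4) - 27) + 143) - 132) - 7) = 310*((((-10/3 - 27) + 143) - 132) - 7) = 310*(((-91/3 + 143) - 132) - 7) = 310*((338/3 - 132) - 7) = 310*(-58/3 - 7) = 310*(-79/3) = -24490/3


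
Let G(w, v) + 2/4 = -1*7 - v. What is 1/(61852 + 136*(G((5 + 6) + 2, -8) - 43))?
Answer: 1/56072 ≈ 1.7834e-5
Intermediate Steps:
G(w, v) = -15/2 - v (G(w, v) = -½ + (-1*7 - v) = -½ + (-7 - v) = -15/2 - v)
1/(61852 + 136*(G((5 + 6) + 2, -8) - 43)) = 1/(61852 + 136*((-15/2 - 1*(-8)) - 43)) = 1/(61852 + 136*((-15/2 + 8) - 43)) = 1/(61852 + 136*(½ - 43)) = 1/(61852 + 136*(-85/2)) = 1/(61852 - 5780) = 1/56072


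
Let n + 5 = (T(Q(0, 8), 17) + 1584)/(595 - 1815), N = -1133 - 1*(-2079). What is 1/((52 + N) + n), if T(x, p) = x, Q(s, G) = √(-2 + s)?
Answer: 738024360/731899967689 + 610*I*√2/731899967689 ≈ 0.0010084 + 1.1787e-9*I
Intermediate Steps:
N = 946 (N = -1133 + 2079 = 946)
n = -1921/305 - I*√2/1220 (n = -5 + (√(-2 + 0) + 1584)/(595 - 1815) = -5 + (√(-2) + 1584)/(-1220) = -5 + (I*√2 + 1584)*(-1/1220) = -5 + (1584 + I*√2)*(-1/1220) = -5 + (-396/305 - I*√2/1220) = -1921/305 - I*√2/1220 ≈ -6.2984 - 0.0011592*I)
1/((52 + N) + n) = 1/((52 + 946) + (-1921/305 - I*√2/1220)) = 1/(998 + (-1921/305 - I*√2/1220)) = 1/(302469/305 - I*√2/1220)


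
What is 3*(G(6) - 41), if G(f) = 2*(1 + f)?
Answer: -81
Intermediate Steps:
G(f) = 2 + 2*f
3*(G(6) - 41) = 3*((2 + 2*6) - 41) = 3*((2 + 12) - 41) = 3*(14 - 41) = 3*(-27) = -81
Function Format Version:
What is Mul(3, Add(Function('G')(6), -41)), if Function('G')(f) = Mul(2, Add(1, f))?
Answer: -81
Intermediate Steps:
Function('G')(f) = Add(2, Mul(2, f))
Mul(3, Add(Function('G')(6), -41)) = Mul(3, Add(Add(2, Mul(2, 6)), -41)) = Mul(3, Add(Add(2, 12), -41)) = Mul(3, Add(14, -41)) = Mul(3, -27) = -81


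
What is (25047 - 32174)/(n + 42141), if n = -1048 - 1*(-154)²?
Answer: -7127/17377 ≈ -0.41014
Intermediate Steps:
n = -24764 (n = -1048 - 1*23716 = -1048 - 23716 = -24764)
(25047 - 32174)/(n + 42141) = (25047 - 32174)/(-24764 + 42141) = -7127/17377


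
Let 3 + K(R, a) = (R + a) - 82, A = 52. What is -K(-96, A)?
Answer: 129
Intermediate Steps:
K(R, a) = -85 + R + a (K(R, a) = -3 + ((R + a) - 82) = -3 + (-82 + R + a) = -85 + R + a)
-K(-96, A) = -(-85 - 96 + 52) = -1*(-129) = 129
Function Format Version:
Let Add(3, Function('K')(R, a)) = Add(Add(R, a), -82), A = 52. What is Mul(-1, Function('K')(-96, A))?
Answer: 129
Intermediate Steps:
Function('K')(R, a) = Add(-85, R, a) (Function('K')(R, a) = Add(-3, Add(Add(R, a), -82)) = Add(-3, Add(-82, R, a)) = Add(-85, R, a))
Mul(-1, Function('K')(-96, A)) = Mul(-1, Add(-85, -96, 52)) = Mul(-1, -129) = 129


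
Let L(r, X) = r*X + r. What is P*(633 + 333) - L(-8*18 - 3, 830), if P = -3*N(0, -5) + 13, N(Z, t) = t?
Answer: 149205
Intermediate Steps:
P = 28 (P = -3*(-5) + 13 = 15 + 13 = 28)
L(r, X) = r + X*r (L(r, X) = X*r + r = r + X*r)
P*(633 + 333) - L(-8*18 - 3, 830) = 28*(633 + 333) - (-8*18 - 3)*(1 + 830) = 28*966 - (-144 - 3)*831 = 27048 - (-147)*831 = 27048 - 1*(-122157) = 27048 + 122157 = 149205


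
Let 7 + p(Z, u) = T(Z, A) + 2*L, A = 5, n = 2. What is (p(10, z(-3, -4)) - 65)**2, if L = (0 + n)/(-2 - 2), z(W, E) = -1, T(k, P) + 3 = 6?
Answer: 4900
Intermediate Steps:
T(k, P) = 3 (T(k, P) = -3 + 6 = 3)
L = -1/2 (L = (0 + 2)/(-2 - 2) = 2/(-4) = 2*(-1/4) = -1/2 ≈ -0.50000)
p(Z, u) = -5 (p(Z, u) = -7 + (3 + 2*(-1/2)) = -7 + (3 - 1) = -7 + 2 = -5)
(p(10, z(-3, -4)) - 65)**2 = (-5 - 65)**2 = (-70)**2 = 4900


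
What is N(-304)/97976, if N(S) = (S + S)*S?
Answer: 23104/12247 ≈ 1.8865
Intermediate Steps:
N(S) = 2*S² (N(S) = (2*S)*S = 2*S²)
N(-304)/97976 = (2*(-304)²)/97976 = (2*92416)*(1/97976) = 184832*(1/97976) = 23104/12247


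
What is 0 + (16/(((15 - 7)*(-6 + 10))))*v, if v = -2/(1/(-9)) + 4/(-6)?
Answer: 26/3 ≈ 8.6667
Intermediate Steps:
v = 52/3 (v = -2/(-1/9) + 4*(-1/6) = -2*(-9) - 2/3 = 18 - 2/3 = 52/3 ≈ 17.333)
0 + (16/(((15 - 7)*(-6 + 10))))*v = 0 + (16/(((15 - 7)*(-6 + 10))))*(52/3) = 0 + (16/((8*4)))*(52/3) = 0 + (16/32)*(52/3) = 0 + (16*(1/32))*(52/3) = 0 + (1/2)*(52/3) = 0 + 26/3 = 26/3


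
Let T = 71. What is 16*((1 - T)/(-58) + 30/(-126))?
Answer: 9440/609 ≈ 15.501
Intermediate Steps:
16*((1 - T)/(-58) + 30/(-126)) = 16*((1 - 1*71)/(-58) + 30/(-126)) = 16*((1 - 71)*(-1/58) + 30*(-1/126)) = 16*(-70*(-1/58) - 5/21) = 16*(35/29 - 5/21) = 16*(590/609) = 9440/609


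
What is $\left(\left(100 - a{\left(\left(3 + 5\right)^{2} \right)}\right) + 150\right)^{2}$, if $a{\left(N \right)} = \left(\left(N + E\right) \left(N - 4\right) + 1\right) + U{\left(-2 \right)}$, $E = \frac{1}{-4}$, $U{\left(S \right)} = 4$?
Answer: $12816400$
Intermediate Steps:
$E = - \frac{1}{4} \approx -0.25$
$a{\left(N \right)} = 5 + \left(-4 + N\right) \left(- \frac{1}{4} + N\right)$ ($a{\left(N \right)} = \left(\left(N - \frac{1}{4}\right) \left(N - 4\right) + 1\right) + 4 = \left(\left(- \frac{1}{4} + N\right) \left(-4 + N\right) + 1\right) + 4 = \left(\left(-4 + N\right) \left(- \frac{1}{4} + N\right) + 1\right) + 4 = \left(1 + \left(-4 + N\right) \left(- \frac{1}{4} + N\right)\right) + 4 = 5 + \left(-4 + N\right) \left(- \frac{1}{4} + N\right)$)
$\left(\left(100 - a{\left(\left(3 + 5\right)^{2} \right)}\right) + 150\right)^{2} = \left(\left(100 - \left(6 + \left(\left(3 + 5\right)^{2}\right)^{2} - \frac{17 \left(3 + 5\right)^{2}}{4}\right)\right) + 150\right)^{2} = \left(\left(100 - \left(6 + \left(8^{2}\right)^{2} - \frac{17 \cdot 8^{2}}{4}\right)\right) + 150\right)^{2} = \left(\left(100 - \left(6 + 64^{2} - 272\right)\right) + 150\right)^{2} = \left(\left(100 - \left(6 + 4096 - 272\right)\right) + 150\right)^{2} = \left(\left(100 - 3830\right) + 150\right)^{2} = \left(-3730 + 150\right)^{2} = \left(-3580\right)^{2} = 12816400$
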